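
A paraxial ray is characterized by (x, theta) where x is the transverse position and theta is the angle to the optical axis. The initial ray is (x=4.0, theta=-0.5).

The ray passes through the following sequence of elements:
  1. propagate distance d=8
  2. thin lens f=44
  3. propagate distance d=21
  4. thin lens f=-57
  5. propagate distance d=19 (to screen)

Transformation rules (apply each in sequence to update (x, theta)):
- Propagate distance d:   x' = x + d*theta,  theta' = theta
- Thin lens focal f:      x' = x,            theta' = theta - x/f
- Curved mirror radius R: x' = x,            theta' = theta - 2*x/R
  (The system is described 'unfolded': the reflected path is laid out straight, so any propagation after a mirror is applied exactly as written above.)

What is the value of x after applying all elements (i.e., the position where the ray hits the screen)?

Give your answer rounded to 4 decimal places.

Initial: x=4.0000 theta=-0.5000
After 1 (propagate distance d=8): x=0.0000 theta=-0.5000
After 2 (thin lens f=44): x=0.0000 theta=-0.5000
After 3 (propagate distance d=21): x=-10.5000 theta=-0.5000
After 4 (thin lens f=-57): x=-10.5000 theta=-13/19 (≈-0.6842)
After 5 (propagate distance d=19 (to screen)): x=-23.5000 theta=-13/19 (≈-0.6842)
Rounded to 4 decimal places: x = -23.5000

Answer: -23.5000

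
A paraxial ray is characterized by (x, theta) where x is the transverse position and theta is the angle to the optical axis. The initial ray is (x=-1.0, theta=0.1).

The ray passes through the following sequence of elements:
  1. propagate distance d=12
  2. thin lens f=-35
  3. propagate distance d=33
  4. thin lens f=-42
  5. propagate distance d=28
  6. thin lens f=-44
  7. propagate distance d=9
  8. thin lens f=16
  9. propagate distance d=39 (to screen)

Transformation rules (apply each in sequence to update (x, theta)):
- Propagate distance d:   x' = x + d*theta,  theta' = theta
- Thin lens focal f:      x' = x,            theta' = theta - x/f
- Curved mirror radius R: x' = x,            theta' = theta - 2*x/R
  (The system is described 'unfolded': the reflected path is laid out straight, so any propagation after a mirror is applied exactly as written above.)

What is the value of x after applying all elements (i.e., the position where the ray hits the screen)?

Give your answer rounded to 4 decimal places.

Initial: x=-1.0000 theta=0.1000
After 1 (propagate distance d=12): x=0.2000 theta=0.1000
After 2 (thin lens f=-35): x=0.2000 theta=37/350 (≈0.1057)
After 3 (propagate distance d=33): x=1291/350 (≈3.6886) theta=37/350 (≈0.1057)
After 4 (thin lens f=-42): x=1291/350 (≈3.6886) theta=569/2940 (≈0.1935)
After 5 (propagate distance d=28): x=9563/1050 (≈9.1076) theta=569/2940 (≈0.1935)
After 6 (thin lens f=-44): x=9563/1050 (≈9.1076) theta=43177/107800 (≈0.4005)
After 7 (propagate distance d=9): x=4111183/323400 (≈12.7124) theta=43177/107800 (≈0.4005)
After 8 (thin lens f=16): x=4111183/323400 (≈12.7124) theta=-291241/739200 (≈-0.3940)
After 9 (propagate distance d=39 (to screen)): x=-2745973/1034880 (≈-2.6534) theta=-291241/739200 (≈-0.3940)
Rounded to 4 decimal places: x = -2.6534

Answer: -2.6534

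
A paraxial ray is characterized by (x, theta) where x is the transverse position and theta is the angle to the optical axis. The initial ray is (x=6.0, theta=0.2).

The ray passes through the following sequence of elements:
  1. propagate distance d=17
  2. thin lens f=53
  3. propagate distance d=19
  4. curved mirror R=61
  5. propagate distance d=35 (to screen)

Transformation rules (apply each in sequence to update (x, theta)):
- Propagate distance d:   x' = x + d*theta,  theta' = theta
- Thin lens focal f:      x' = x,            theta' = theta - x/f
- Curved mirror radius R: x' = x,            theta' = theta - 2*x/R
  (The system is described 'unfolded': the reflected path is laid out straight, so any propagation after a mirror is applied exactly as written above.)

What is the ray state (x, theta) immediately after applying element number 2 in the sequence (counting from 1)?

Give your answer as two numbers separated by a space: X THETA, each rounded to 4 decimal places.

Initial: x=6.0000 theta=0.2000
After 1 (propagate distance d=17): x=9.4000 theta=0.2000
After 2 (thin lens f=53): x=9.4000 theta=6/265 (≈0.0226)
Rounded to 4 decimal places: x = 9.4000, theta = 0.0226

Answer: 9.4000 0.0226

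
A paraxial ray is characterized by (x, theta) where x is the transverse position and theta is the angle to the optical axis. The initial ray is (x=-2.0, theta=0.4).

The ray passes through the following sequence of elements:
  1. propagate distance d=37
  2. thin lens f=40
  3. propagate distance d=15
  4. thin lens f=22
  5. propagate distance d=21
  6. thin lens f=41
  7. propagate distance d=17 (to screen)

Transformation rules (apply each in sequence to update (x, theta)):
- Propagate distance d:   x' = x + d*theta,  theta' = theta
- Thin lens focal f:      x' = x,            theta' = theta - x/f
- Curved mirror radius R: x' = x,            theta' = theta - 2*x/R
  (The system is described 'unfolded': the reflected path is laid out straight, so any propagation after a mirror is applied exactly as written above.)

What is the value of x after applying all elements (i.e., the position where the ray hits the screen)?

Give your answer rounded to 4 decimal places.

Initial: x=-2.0000 theta=0.4000
After 1 (propagate distance d=37): x=12.8000 theta=0.4000
After 2 (thin lens f=40): x=12.8000 theta=0.0800
After 3 (propagate distance d=15): x=14.0000 theta=0.0800
After 4 (thin lens f=22): x=14.0000 theta=-153/275 (≈-0.5564)
After 5 (propagate distance d=21): x=637/275 (≈2.3164) theta=-153/275 (≈-0.5564)
After 6 (thin lens f=41): x=637/275 (≈2.3164) theta=-1382/2255 (≈-0.6129)
After 7 (propagate distance d=17 (to screen)): x=-91353/11275 (≈-8.1023) theta=-1382/2255 (≈-0.6129)
Rounded to 4 decimal places: x = -8.1023

Answer: -8.1023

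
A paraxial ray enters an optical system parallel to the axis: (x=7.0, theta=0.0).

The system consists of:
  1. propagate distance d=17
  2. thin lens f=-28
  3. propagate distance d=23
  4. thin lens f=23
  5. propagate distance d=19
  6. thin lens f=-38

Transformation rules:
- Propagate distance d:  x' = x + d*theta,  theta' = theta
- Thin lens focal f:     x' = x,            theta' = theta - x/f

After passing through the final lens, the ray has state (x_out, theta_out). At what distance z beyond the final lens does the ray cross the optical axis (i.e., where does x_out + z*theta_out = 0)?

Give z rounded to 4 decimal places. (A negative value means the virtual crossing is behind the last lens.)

Answer: 57.5839

Derivation:
Initial: x=7.0000 theta=0.0000
After 1 (propagate distance d=17): x=7.0000 theta=0.0000
After 2 (thin lens f=-28): x=7.0000 theta=0.2500
After 3 (propagate distance d=23): x=12.7500 theta=0.2500
After 4 (thin lens f=23): x=12.7500 theta=-7/23 (≈-0.3043)
After 5 (propagate distance d=19): x=641/92 (≈6.9674) theta=-7/23 (≈-0.3043)
After 6 (thin lens f=-38): x=641/92 (≈6.9674) theta=-423/3496 (≈-0.1210)
z_focus = -x_out/theta_out = -(641/92)/(-423/3496) = 24358/423 ≈ 57.5839
Rounded to 4 decimal places: z = 57.5839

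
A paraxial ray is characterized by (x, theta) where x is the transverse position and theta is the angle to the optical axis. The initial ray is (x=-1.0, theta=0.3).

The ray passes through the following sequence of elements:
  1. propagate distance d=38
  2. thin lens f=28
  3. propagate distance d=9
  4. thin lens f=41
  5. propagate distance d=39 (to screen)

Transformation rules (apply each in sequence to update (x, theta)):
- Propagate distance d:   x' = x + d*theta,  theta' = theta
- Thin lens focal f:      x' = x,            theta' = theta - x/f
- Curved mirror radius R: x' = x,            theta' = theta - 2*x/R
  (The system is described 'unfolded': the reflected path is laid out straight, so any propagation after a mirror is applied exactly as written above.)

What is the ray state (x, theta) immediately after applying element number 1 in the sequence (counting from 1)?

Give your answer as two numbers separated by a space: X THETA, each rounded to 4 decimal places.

Answer: 10.4000 0.3000

Derivation:
Initial: x=-1.0000 theta=0.3000
After 1 (propagate distance d=38): x=10.4000 theta=0.3000
Rounded to 4 decimal places: x = 10.4000, theta = 0.3000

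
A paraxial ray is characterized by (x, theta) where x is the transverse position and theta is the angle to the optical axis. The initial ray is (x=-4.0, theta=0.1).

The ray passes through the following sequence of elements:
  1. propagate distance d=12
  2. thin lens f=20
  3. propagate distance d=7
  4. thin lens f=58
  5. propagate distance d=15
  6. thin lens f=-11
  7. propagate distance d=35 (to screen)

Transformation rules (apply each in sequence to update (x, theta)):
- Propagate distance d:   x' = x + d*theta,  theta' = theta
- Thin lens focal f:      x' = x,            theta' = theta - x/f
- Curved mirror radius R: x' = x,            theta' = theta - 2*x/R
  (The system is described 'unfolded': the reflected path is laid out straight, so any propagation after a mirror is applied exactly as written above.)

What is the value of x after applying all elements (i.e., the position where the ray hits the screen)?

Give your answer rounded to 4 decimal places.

Initial: x=-4.0000 theta=0.1000
After 1 (propagate distance d=12): x=-2.8000 theta=0.1000
After 2 (thin lens f=20): x=-2.8000 theta=0.2400
After 3 (propagate distance d=7): x=-1.1200 theta=0.2400
After 4 (thin lens f=58): x=-1.1200 theta=188/725 (≈0.2593)
After 5 (propagate distance d=15): x=2008/725 (≈2.7697) theta=188/725 (≈0.2593)
After 6 (thin lens f=-11): x=2008/725 (≈2.7697) theta=4076/7975 (≈0.5111)
After 7 (propagate distance d=35 (to screen)): x=164748/7975 (≈20.6581) theta=4076/7975 (≈0.5111)
Rounded to 4 decimal places: x = 20.6581

Answer: 20.6581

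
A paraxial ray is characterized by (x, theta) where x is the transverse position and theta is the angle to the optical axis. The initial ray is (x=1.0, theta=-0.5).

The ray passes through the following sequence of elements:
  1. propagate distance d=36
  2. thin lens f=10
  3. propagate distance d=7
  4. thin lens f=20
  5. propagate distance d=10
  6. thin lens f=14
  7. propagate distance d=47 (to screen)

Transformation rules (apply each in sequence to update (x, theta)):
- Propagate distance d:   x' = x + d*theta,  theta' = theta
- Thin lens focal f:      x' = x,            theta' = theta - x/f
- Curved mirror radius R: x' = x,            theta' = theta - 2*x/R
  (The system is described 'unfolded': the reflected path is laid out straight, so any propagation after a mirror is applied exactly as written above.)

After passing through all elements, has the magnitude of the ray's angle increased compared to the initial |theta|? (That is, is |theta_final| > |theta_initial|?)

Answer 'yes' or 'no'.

Answer: yes

Derivation:
Initial: x=1.0000 theta=-0.5000
After 1 (propagate distance d=36): x=-17.0000 theta=-0.5000
After 2 (thin lens f=10): x=-17.0000 theta=1.2000
After 3 (propagate distance d=7): x=-8.6000 theta=1.2000
After 4 (thin lens f=20): x=-8.6000 theta=1.6300
After 5 (propagate distance d=10): x=7.7000 theta=1.6300
After 6 (thin lens f=14): x=7.7000 theta=1.0800
After 7 (propagate distance d=47 (to screen)): x=58.4600 theta=1.0800
|theta_initial|=0.5000 |theta_final|=1.0800 -> increased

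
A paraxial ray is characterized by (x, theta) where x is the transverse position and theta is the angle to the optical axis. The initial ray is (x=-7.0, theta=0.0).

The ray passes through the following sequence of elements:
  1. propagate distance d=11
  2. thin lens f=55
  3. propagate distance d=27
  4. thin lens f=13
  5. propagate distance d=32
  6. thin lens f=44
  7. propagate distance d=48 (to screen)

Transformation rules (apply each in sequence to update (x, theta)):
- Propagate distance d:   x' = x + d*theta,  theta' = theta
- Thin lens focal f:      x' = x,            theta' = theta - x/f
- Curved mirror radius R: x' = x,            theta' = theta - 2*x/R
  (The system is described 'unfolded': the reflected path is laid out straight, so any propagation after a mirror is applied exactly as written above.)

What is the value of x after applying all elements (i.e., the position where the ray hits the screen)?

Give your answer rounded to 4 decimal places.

Initial: x=-7.0000 theta=0.0000
After 1 (propagate distance d=11): x=-7.0000 theta=0.0000
After 2 (thin lens f=55): x=-7.0000 theta=7/55 (≈0.1273)
After 3 (propagate distance d=27): x=-196/55 (≈-3.5636) theta=7/55 (≈0.1273)
After 4 (thin lens f=13): x=-196/55 (≈-3.5636) theta=287/715 (≈0.4014)
After 5 (propagate distance d=32): x=6636/715 (≈9.2811) theta=287/715 (≈0.4014)
After 6 (thin lens f=44): x=6636/715 (≈9.2811) theta=1498/7865 (≈0.1905)
After 7 (propagate distance d=48 (to screen)): x=28980/1573 (≈18.4234) theta=1498/7865 (≈0.1905)
Rounded to 4 decimal places: x = 18.4234

Answer: 18.4234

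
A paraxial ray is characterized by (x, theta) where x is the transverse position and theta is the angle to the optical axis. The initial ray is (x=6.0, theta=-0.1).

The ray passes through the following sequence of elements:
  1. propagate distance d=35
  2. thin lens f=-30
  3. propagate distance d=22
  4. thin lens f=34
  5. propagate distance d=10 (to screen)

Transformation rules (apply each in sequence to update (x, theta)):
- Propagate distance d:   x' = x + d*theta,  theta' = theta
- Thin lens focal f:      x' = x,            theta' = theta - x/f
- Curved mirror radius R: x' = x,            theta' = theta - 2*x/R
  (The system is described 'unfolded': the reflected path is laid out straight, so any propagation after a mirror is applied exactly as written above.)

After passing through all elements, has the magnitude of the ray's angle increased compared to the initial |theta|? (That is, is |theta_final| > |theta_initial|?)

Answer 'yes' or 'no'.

Answer: no

Derivation:
Initial: x=6.0000 theta=-0.1000
After 1 (propagate distance d=35): x=2.5000 theta=-0.1000
After 2 (thin lens f=-30): x=2.5000 theta=-1/60 (≈-0.0167)
After 3 (propagate distance d=22): x=32/15 (≈2.1333) theta=-1/60 (≈-0.0167)
After 4 (thin lens f=34): x=32/15 (≈2.1333) theta=-27/340 (≈-0.0794)
After 5 (propagate distance d=10 (to screen)): x=683/510 (≈1.3392) theta=-27/340 (≈-0.0794)
|theta_initial|=0.1000 |theta_final|=27/340 (≈0.0794) -> not increased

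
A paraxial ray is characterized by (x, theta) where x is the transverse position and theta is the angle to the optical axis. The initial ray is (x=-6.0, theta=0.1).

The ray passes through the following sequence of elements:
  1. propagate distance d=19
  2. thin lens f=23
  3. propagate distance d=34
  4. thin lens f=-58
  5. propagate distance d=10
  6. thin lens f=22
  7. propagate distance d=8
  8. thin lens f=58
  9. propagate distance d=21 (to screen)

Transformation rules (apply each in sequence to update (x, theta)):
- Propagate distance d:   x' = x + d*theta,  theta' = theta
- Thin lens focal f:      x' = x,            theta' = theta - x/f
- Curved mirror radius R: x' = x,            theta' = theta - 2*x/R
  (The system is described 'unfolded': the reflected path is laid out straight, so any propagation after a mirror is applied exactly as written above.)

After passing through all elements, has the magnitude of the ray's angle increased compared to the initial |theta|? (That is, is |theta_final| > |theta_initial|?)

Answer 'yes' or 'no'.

Answer: yes

Derivation:
Initial: x=-6.0000 theta=0.1000
After 1 (propagate distance d=19): x=-4.1000 theta=0.1000
After 2 (thin lens f=23): x=-4.1000 theta=32/115 (≈0.2783)
After 3 (propagate distance d=34): x=1233/230 (≈5.3609) theta=32/115 (≈0.2783)
After 4 (thin lens f=-58): x=1233/230 (≈5.3609) theta=43/116 (≈0.3707)
After 5 (propagate distance d=10): x=30241/3335 (≈9.0678) theta=43/116 (≈0.3707)
After 6 (thin lens f=22): x=30241/3335 (≈9.0678) theta=-6087/146740 (≈-0.0415)
After 7 (propagate distance d=8): x=320477/36685 (≈8.7359) theta=-6087/146740 (≈-0.0415)
After 8 (thin lens f=58): x=320477/36685 (≈8.7359) theta=-817477/4255460 (≈-0.1921)
After 9 (propagate distance d=21 (to screen)): x=4001663/851092 (≈4.7018) theta=-817477/4255460 (≈-0.1921)
|theta_initial|=0.1000 |theta_final|=817477/4255460 (≈0.1921) -> increased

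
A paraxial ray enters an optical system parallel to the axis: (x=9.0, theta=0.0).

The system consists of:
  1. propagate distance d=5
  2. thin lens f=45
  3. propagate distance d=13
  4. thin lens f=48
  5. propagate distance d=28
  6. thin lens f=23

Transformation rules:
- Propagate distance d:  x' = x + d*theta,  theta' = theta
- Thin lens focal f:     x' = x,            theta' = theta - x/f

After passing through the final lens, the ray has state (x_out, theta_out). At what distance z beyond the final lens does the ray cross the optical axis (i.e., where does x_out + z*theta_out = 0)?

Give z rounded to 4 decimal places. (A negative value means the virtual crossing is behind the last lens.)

Initial: x=9.0000 theta=0.0000
After 1 (propagate distance d=5): x=9.0000 theta=0.0000
After 2 (thin lens f=45): x=9.0000 theta=-0.2000
After 3 (propagate distance d=13): x=6.4000 theta=-0.2000
After 4 (thin lens f=48): x=6.4000 theta=-1/3 (≈-0.3333)
After 5 (propagate distance d=28): x=-44/15 (≈-2.9333) theta=-1/3 (≈-0.3333)
After 6 (thin lens f=23): x=-44/15 (≈-2.9333) theta=-71/345 (≈-0.2058)
z_focus = -x_out/theta_out = -(-44/15)/(-71/345) = -1012/71 ≈ -14.2535
Rounded to 4 decimal places: z = -14.2535

Answer: -14.2535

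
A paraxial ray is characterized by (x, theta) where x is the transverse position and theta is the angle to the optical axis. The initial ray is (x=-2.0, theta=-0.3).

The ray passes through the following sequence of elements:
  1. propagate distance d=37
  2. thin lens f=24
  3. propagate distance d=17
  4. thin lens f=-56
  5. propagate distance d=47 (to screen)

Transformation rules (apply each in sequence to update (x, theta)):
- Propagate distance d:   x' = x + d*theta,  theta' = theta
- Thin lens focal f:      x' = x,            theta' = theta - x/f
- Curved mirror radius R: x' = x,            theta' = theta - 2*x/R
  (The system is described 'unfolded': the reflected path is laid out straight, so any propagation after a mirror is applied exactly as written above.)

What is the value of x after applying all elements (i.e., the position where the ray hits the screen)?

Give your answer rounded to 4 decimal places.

Answer: -4.8538

Derivation:
Initial: x=-2.0000 theta=-0.3000
After 1 (propagate distance d=37): x=-13.1000 theta=-0.3000
After 2 (thin lens f=24): x=-13.1000 theta=59/240 (≈0.2458)
After 3 (propagate distance d=17): x=-2141/240 (≈-8.9208) theta=59/240 (≈0.2458)
After 4 (thin lens f=-56): x=-2141/240 (≈-8.9208) theta=1163/13440 (≈0.0865)
After 5 (propagate distance d=47 (to screen)): x=-4349/896 (≈-4.8538) theta=1163/13440 (≈0.0865)
Rounded to 4 decimal places: x = -4.8538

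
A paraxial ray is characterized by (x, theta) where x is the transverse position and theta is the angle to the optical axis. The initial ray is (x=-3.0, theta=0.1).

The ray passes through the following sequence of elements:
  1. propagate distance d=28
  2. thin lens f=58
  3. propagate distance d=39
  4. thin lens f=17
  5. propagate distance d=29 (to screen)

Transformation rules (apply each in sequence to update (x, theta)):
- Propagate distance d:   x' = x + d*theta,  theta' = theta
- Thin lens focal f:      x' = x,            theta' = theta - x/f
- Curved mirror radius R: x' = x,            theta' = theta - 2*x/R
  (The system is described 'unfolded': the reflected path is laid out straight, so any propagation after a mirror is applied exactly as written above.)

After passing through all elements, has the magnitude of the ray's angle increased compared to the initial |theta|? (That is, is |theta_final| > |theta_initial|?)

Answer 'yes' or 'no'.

Answer: yes

Derivation:
Initial: x=-3.0000 theta=0.1000
After 1 (propagate distance d=28): x=-0.2000 theta=0.1000
After 2 (thin lens f=58): x=-0.2000 theta=3/29 (≈0.1034)
After 3 (propagate distance d=39): x=556/145 (≈3.8345) theta=3/29 (≈0.1034)
After 4 (thin lens f=17): x=556/145 (≈3.8345) theta=-301/2465 (≈-0.1221)
After 5 (propagate distance d=29 (to screen)): x=723/2465 (≈0.2933) theta=-301/2465 (≈-0.1221)
|theta_initial|=0.1000 |theta_final|=301/2465 (≈0.1221) -> increased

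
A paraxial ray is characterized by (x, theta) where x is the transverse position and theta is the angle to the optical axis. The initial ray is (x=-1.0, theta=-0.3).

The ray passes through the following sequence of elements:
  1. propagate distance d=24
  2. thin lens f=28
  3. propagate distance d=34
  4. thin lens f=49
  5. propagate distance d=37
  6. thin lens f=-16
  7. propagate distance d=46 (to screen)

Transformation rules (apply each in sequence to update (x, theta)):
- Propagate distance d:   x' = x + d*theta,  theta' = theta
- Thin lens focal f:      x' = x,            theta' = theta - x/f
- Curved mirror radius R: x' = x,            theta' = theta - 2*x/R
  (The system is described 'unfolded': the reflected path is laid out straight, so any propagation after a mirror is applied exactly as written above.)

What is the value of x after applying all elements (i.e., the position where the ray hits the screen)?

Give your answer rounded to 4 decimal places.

Initial: x=-1.0000 theta=-0.3000
After 1 (propagate distance d=24): x=-8.2000 theta=-0.3000
After 2 (thin lens f=28): x=-8.2000 theta=-1/140 (≈-0.0071)
After 3 (propagate distance d=34): x=-591/70 (≈-8.4429) theta=-1/140 (≈-0.0071)
After 4 (thin lens f=49): x=-591/70 (≈-8.4429) theta=1133/6860 (≈0.1652)
After 5 (propagate distance d=37): x=-15997/6860 (≈-2.3319) theta=1133/6860 (≈0.1652)
After 6 (thin lens f=-16): x=-15997/6860 (≈-2.3319) theta=2131/109760 (≈0.0194)
After 7 (propagate distance d=46 (to screen)): x=-78963/54880 (≈-1.4388) theta=2131/109760 (≈0.0194)
Rounded to 4 decimal places: x = -1.4388

Answer: -1.4388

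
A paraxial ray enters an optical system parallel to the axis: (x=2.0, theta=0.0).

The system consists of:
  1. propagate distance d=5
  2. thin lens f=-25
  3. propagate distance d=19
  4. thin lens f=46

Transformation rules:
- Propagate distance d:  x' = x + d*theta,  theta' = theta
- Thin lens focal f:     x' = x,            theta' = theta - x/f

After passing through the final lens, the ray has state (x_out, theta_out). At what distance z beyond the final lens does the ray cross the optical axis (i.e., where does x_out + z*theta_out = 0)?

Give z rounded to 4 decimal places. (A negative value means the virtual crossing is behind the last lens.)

Answer: -1012.0000

Derivation:
Initial: x=2.0000 theta=0.0000
After 1 (propagate distance d=5): x=2.0000 theta=0.0000
After 2 (thin lens f=-25): x=2.0000 theta=0.0800
After 3 (propagate distance d=19): x=3.5200 theta=0.0800
After 4 (thin lens f=46): x=3.5200 theta=2/575 (≈0.0035)
z_focus = -x_out/theta_out = -(3.5200)/(2/575) = -1012.0000
Rounded to 4 decimal places: z = -1012.0000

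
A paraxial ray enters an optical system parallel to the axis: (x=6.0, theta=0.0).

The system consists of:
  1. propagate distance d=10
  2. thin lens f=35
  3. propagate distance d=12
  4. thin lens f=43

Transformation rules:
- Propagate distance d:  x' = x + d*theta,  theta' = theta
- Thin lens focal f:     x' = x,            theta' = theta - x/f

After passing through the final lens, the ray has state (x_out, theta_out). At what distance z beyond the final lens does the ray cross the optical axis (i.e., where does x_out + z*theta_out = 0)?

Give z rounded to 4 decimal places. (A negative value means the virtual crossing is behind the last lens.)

Answer: 14.9848

Derivation:
Initial: x=6.0000 theta=0.0000
After 1 (propagate distance d=10): x=6.0000 theta=0.0000
After 2 (thin lens f=35): x=6.0000 theta=-6/35 (≈-0.1714)
After 3 (propagate distance d=12): x=138/35 (≈3.9429) theta=-6/35 (≈-0.1714)
After 4 (thin lens f=43): x=138/35 (≈3.9429) theta=-396/1505 (≈-0.2631)
z_focus = -x_out/theta_out = -(138/35)/(-396/1505) = 989/66 ≈ 14.9848
Rounded to 4 decimal places: z = 14.9848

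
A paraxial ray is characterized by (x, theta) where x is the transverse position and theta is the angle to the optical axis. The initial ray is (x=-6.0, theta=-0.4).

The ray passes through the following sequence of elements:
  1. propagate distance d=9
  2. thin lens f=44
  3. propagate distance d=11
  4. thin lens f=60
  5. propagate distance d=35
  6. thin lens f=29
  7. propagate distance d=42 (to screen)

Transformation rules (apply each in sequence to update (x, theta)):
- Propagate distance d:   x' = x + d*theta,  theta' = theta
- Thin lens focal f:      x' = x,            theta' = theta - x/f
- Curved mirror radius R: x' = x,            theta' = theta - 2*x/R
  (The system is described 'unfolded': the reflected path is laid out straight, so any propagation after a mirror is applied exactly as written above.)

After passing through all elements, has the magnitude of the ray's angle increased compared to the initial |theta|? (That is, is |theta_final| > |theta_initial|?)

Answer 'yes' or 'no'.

Answer: no

Derivation:
Initial: x=-6.0000 theta=-0.4000
After 1 (propagate distance d=9): x=-9.6000 theta=-0.4000
After 2 (thin lens f=44): x=-9.6000 theta=-2/11 (≈-0.1818)
After 3 (propagate distance d=11): x=-11.6000 theta=-2/11 (≈-0.1818)
After 4 (thin lens f=60): x=-11.6000 theta=19/1650 (≈0.0115)
After 5 (propagate distance d=35): x=-739/66 (≈-11.1970) theta=19/1650 (≈0.0115)
After 6 (thin lens f=29): x=-739/66 (≈-11.1970) theta=3171/7975 (≈0.3976)
After 7 (propagate distance d=42 (to screen)): x=263317/47850 (≈5.5030) theta=3171/7975 (≈0.3976)
|theta_initial|=0.4000 |theta_final|=3171/7975 (≈0.3976) -> not increased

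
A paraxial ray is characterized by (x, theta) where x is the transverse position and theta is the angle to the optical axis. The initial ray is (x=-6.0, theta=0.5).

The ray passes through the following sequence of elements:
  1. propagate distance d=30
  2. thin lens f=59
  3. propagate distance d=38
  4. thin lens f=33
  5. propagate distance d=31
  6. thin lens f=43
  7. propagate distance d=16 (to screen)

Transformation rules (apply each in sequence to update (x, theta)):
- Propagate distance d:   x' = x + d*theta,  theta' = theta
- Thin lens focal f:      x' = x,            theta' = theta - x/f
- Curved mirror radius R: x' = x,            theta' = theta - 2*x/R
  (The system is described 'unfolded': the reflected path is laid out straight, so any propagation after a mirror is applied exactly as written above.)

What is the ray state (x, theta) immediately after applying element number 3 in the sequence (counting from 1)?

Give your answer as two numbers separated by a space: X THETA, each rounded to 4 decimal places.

Initial: x=-6.0000 theta=0.5000
After 1 (propagate distance d=30): x=9.0000 theta=0.5000
After 2 (thin lens f=59): x=9.0000 theta=41/118 (≈0.3475)
After 3 (propagate distance d=38): x=1310/59 (≈22.2034) theta=41/118 (≈0.3475)
Rounded to 4 decimal places: x = 22.2034, theta = 0.3475

Answer: 22.2034 0.3475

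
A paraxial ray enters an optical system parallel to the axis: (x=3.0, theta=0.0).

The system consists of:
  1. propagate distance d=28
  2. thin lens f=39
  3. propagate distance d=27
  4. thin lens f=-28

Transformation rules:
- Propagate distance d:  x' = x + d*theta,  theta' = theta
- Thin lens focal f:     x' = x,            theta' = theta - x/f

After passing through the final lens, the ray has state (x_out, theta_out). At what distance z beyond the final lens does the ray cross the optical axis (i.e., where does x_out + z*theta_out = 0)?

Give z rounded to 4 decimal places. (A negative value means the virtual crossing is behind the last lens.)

Initial: x=3.0000 theta=0.0000
After 1 (propagate distance d=28): x=3.0000 theta=0.0000
After 2 (thin lens f=39): x=3.0000 theta=-1/13 (≈-0.0769)
After 3 (propagate distance d=27): x=12/13 (≈0.9231) theta=-1/13 (≈-0.0769)
After 4 (thin lens f=-28): x=12/13 (≈0.9231) theta=-4/91 (≈-0.0440)
z_focus = -x_out/theta_out = -(12/13)/(-4/91) = 21.0000
Rounded to 4 decimal places: z = 21.0000

Answer: 21.0000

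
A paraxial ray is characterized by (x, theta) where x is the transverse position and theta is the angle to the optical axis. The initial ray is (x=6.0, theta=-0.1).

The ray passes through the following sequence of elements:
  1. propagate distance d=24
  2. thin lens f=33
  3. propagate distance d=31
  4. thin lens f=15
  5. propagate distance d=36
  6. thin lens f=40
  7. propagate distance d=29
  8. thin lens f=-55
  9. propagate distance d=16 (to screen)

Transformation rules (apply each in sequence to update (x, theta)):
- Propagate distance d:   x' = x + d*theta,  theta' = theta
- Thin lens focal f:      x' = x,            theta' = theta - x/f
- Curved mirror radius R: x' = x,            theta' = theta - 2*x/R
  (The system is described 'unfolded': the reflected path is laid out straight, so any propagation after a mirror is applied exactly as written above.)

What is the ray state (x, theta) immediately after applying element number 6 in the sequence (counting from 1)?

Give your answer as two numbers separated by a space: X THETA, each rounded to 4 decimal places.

Initial: x=6.0000 theta=-0.1000
After 1 (propagate distance d=24): x=3.6000 theta=-0.1000
After 2 (thin lens f=33): x=3.6000 theta=-23/110 (≈-0.2091)
After 3 (propagate distance d=31): x=-317/110 (≈-2.8818) theta=-23/110 (≈-0.2091)
After 4 (thin lens f=15): x=-317/110 (≈-2.8818) theta=-14/825 (≈-0.0170)
After 5 (propagate distance d=36): x=-1921/550 (≈-3.4927) theta=-14/825 (≈-0.0170)
After 6 (thin lens f=40): x=-1921/550 (≈-3.4927) theta=4643/66000 (≈0.0703)
Rounded to 4 decimal places: x = -3.4927, theta = 0.0703

Answer: -3.4927 0.0703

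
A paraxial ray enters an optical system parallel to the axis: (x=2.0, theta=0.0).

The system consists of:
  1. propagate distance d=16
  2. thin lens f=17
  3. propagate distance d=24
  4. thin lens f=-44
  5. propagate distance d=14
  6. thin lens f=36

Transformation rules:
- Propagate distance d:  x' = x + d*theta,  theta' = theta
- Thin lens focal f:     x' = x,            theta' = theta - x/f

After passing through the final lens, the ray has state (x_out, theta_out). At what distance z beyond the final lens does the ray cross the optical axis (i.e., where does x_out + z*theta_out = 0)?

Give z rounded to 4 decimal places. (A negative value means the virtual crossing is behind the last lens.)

Answer: -45.1990

Derivation:
Initial: x=2.0000 theta=0.0000
After 1 (propagate distance d=16): x=2.0000 theta=0.0000
After 2 (thin lens f=17): x=2.0000 theta=-2/17 (≈-0.1176)
After 3 (propagate distance d=24): x=-14/17 (≈-0.8235) theta=-2/17 (≈-0.1176)
After 4 (thin lens f=-44): x=-14/17 (≈-0.8235) theta=-3/22 (≈-0.1364)
After 5 (propagate distance d=14): x=-511/187 (≈-2.7326) theta=-3/22 (≈-0.1364)
After 6 (thin lens f=36): x=-511/187 (≈-2.7326) theta=-37/612 (≈-0.0605)
z_focus = -x_out/theta_out = -(-511/187)/(-37/612) = -18396/407 ≈ -45.1990
Rounded to 4 decimal places: z = -45.1990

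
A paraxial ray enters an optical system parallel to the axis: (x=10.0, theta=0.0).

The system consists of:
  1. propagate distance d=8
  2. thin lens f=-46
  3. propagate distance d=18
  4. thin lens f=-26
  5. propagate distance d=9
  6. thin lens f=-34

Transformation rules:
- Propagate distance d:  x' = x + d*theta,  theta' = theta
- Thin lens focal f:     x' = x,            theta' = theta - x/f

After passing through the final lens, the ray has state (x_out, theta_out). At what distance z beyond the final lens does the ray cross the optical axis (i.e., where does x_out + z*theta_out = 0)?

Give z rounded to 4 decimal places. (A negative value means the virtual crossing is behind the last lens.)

Initial: x=10.0000 theta=0.0000
After 1 (propagate distance d=8): x=10.0000 theta=0.0000
After 2 (thin lens f=-46): x=10.0000 theta=5/23 (≈0.2174)
After 3 (propagate distance d=18): x=320/23 (≈13.9130) theta=5/23 (≈0.2174)
After 4 (thin lens f=-26): x=320/23 (≈13.9130) theta=225/299 (≈0.7525)
After 5 (propagate distance d=9): x=6185/299 (≈20.6856) theta=225/299 (≈0.7525)
After 6 (thin lens f=-34): x=6185/299 (≈20.6856) theta=13835/10166 (≈1.3609)
z_focus = -x_out/theta_out = -(6185/299)/(13835/10166) = -42058/2767 ≈ -15.1999
Rounded to 4 decimal places: z = -15.1999

Answer: -15.1999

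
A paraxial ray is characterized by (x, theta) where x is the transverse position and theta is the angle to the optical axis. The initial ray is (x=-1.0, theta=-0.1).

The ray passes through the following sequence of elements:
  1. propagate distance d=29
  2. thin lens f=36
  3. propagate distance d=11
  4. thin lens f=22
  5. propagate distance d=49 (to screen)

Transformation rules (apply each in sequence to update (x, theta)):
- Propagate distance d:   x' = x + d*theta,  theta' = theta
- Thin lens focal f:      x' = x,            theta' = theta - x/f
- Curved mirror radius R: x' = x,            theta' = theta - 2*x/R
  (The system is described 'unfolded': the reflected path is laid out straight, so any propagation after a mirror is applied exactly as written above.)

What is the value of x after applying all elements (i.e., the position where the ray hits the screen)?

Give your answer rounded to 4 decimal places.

Initial: x=-1.0000 theta=-0.1000
After 1 (propagate distance d=29): x=-3.9000 theta=-0.1000
After 2 (thin lens f=36): x=-3.9000 theta=1/120 (≈0.0083)
After 3 (propagate distance d=11): x=-457/120 (≈-3.8083) theta=1/120 (≈0.0083)
After 4 (thin lens f=22): x=-457/120 (≈-3.8083) theta=479/2640 (≈0.1814)
After 5 (propagate distance d=49 (to screen)): x=13417/2640 (≈5.0822) theta=479/2640 (≈0.1814)
Rounded to 4 decimal places: x = 5.0822

Answer: 5.0822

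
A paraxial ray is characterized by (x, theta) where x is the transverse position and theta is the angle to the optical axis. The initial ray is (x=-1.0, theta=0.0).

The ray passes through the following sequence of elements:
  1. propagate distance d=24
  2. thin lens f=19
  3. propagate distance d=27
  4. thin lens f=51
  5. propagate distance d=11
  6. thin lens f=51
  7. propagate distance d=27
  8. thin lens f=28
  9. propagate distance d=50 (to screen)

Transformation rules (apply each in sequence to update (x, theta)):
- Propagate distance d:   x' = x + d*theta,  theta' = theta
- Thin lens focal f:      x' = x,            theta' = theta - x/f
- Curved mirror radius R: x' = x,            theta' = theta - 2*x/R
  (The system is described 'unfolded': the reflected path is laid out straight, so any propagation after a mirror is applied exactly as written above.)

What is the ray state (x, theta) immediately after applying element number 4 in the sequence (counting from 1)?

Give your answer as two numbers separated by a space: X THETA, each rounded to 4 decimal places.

Answer: 0.4211 0.0444

Derivation:
Initial: x=-1.0000 theta=0.0000
After 1 (propagate distance d=24): x=-1.0000 theta=0.0000
After 2 (thin lens f=19): x=-1.0000 theta=1/19 (≈0.0526)
After 3 (propagate distance d=27): x=8/19 (≈0.4211) theta=1/19 (≈0.0526)
After 4 (thin lens f=51): x=8/19 (≈0.4211) theta=43/969 (≈0.0444)
Rounded to 4 decimal places: x = 0.4211, theta = 0.0444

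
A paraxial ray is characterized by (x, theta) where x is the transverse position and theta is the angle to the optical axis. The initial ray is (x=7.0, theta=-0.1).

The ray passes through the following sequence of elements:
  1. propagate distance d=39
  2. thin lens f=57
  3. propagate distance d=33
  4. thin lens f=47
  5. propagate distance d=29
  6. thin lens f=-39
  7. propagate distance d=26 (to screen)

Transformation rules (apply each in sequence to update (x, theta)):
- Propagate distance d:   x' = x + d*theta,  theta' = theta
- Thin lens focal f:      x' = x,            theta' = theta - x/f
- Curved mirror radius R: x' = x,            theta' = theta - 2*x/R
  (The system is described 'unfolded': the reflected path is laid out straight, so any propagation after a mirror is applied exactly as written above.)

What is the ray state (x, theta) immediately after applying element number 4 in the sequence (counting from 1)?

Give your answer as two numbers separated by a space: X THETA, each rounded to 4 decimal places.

Initial: x=7.0000 theta=-0.1000
After 1 (propagate distance d=39): x=3.1000 theta=-0.1000
After 2 (thin lens f=57): x=3.1000 theta=-44/285 (≈-0.1544)
After 3 (propagate distance d=33): x=-379/190 (≈-1.9947) theta=-44/285 (≈-0.1544)
After 4 (thin lens f=47): x=-379/190 (≈-1.9947) theta=-2999/26790 (≈-0.1119)
Rounded to 4 decimal places: x = -1.9947, theta = -0.1119

Answer: -1.9947 -0.1119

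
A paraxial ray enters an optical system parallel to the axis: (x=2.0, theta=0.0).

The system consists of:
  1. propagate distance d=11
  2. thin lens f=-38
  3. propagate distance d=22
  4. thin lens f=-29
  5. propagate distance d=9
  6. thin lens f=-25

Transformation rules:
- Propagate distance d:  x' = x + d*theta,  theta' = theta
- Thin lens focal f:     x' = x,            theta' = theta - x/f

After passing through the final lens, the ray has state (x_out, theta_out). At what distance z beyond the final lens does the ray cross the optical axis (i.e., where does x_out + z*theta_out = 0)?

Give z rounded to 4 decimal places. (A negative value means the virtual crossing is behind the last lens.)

Answer: -13.3288

Derivation:
Initial: x=2.0000 theta=0.0000
After 1 (propagate distance d=11): x=2.0000 theta=0.0000
After 2 (thin lens f=-38): x=2.0000 theta=1/19 (≈0.0526)
After 3 (propagate distance d=22): x=60/19 (≈3.1579) theta=1/19 (≈0.0526)
After 4 (thin lens f=-29): x=60/19 (≈3.1579) theta=89/551 (≈0.1615)
After 5 (propagate distance d=9): x=2541/551 (≈4.6116) theta=89/551 (≈0.1615)
After 6 (thin lens f=-25): x=2541/551 (≈4.6116) theta=4766/13775 (≈0.3460)
z_focus = -x_out/theta_out = -(2541/551)/(4766/13775) = -63525/4766 ≈ -13.3288
Rounded to 4 decimal places: z = -13.3288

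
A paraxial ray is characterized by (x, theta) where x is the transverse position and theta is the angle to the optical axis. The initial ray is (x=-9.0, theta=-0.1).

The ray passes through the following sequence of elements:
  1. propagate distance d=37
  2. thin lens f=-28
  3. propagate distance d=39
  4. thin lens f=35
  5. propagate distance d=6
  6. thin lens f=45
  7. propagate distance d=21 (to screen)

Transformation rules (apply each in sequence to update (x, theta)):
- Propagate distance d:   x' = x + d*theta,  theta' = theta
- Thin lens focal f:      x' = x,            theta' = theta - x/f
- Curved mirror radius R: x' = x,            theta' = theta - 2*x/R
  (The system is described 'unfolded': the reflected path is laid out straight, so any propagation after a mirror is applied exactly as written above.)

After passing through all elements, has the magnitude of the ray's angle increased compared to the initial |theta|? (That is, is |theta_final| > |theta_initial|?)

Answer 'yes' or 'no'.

Initial: x=-9.0000 theta=-0.1000
After 1 (propagate distance d=37): x=-12.7000 theta=-0.1000
After 2 (thin lens f=-28): x=-12.7000 theta=-31/56 (≈-0.5536)
After 3 (propagate distance d=39): x=-9601/280 (≈-34.2893) theta=-31/56 (≈-0.5536)
After 4 (thin lens f=35): x=-9601/280 (≈-34.2893) theta=522/1225 (≈0.4261)
After 5 (propagate distance d=6): x=-310979/9800 (≈-31.7326) theta=522/1225 (≈0.4261)
After 6 (thin lens f=45): x=-310979/9800 (≈-31.7326) theta=498899/441000 (≈1.1313)
After 7 (propagate distance d=21 (to screen)): x=-146549/18375 (≈-7.9755) theta=498899/441000 (≈1.1313)
|theta_initial|=0.1000 |theta_final|=498899/441000 (≈1.1313) -> increased

Answer: yes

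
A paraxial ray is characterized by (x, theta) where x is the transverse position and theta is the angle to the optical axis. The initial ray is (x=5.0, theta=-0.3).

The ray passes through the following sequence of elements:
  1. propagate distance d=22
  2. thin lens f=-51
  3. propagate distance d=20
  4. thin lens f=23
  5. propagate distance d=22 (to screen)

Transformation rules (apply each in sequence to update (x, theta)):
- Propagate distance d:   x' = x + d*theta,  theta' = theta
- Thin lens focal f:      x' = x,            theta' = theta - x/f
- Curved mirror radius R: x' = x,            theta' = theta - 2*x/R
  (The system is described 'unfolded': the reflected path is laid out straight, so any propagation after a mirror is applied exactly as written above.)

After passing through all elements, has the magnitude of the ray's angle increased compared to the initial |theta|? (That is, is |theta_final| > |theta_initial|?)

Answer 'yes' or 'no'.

Initial: x=5.0000 theta=-0.3000
After 1 (propagate distance d=22): x=-1.6000 theta=-0.3000
After 2 (thin lens f=-51): x=-1.6000 theta=-169/510 (≈-0.3314)
After 3 (propagate distance d=20): x=-2098/255 (≈-8.2275) theta=-169/510 (≈-0.3314)
After 4 (thin lens f=23): x=-2098/255 (≈-8.2275) theta=103/3910 (≈0.0263)
After 5 (propagate distance d=22 (to screen)): x=-8971/1173 (≈-7.6479) theta=103/3910 (≈0.0263)
|theta_initial|=0.3000 |theta_final|=103/3910 (≈0.0263) -> not increased

Answer: no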